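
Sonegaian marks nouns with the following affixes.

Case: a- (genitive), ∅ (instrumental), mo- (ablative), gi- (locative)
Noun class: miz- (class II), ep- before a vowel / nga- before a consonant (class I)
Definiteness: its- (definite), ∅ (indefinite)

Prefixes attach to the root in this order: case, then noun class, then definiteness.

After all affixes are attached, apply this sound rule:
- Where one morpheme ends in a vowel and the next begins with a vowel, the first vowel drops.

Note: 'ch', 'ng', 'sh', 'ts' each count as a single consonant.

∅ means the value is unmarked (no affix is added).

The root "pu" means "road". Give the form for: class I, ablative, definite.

Attach case ablative mo- → mopu.
Attach noun class class I nga- (before consonant 'm') → ngamopu.
Attach definiteness definite its- → itsngamopu.
Vowel deletion: no change.

itsngamopu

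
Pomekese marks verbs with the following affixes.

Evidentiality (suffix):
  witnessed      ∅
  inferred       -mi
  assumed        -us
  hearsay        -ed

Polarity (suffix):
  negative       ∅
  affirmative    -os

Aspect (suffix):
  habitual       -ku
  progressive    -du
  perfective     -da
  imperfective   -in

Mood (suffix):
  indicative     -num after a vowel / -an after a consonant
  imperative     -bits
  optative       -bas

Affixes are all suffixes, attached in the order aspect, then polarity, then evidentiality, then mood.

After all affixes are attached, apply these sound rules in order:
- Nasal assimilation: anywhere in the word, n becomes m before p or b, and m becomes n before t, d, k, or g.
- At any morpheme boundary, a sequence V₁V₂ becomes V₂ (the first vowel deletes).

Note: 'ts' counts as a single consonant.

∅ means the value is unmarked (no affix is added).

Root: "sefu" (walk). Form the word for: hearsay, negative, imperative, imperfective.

sefinedbits

Attach aspect imperfective -in → sefuin.
polarity = negative: zero marking, form stays sefuin.
Attach evidentiality hearsay -ed → sefuined.
Attach mood imperative -bits → sefuinedbits.
Nasal assimilation: no change.
Apply vowel deletion: sefuinedbits → sefinedbits.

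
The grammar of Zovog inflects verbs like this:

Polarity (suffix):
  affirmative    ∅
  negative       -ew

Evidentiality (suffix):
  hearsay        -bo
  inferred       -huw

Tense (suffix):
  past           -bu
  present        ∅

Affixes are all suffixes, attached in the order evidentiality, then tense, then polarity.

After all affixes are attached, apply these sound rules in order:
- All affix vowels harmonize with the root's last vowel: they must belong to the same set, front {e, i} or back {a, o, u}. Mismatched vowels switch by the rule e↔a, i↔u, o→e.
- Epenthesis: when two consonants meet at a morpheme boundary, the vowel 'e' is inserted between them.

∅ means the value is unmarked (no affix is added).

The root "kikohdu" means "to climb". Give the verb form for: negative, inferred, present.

Attach evidentiality inferred -huw → kikohduhuw.
tense = present: zero marking, form stays kikohduhuw.
Attach polarity negative -ew → kikohduhuwew.
Apply vowel harmony: kikohduhuwew → kikohduhuwaw.
Epenthesis: no change.

kikohduhuwaw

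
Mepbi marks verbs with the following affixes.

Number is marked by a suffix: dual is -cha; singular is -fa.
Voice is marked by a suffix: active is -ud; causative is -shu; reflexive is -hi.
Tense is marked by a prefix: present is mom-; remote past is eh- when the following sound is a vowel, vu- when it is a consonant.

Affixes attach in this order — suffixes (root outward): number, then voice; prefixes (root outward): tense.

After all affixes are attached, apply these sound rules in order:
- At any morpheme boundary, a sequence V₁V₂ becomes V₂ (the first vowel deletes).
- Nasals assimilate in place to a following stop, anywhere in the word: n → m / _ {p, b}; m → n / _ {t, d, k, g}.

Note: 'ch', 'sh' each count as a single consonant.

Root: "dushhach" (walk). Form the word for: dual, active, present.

Attach number dual -cha → dushhachcha.
Attach voice active -ud → dushhachchaud.
Attach tense present mom- → momdushhachchaud.
Apply vowel deletion: momdushhachchaud → momdushhachchud.
Apply nasal assimilation: momdushhachchud → mondushhachchud.

mondushhachchud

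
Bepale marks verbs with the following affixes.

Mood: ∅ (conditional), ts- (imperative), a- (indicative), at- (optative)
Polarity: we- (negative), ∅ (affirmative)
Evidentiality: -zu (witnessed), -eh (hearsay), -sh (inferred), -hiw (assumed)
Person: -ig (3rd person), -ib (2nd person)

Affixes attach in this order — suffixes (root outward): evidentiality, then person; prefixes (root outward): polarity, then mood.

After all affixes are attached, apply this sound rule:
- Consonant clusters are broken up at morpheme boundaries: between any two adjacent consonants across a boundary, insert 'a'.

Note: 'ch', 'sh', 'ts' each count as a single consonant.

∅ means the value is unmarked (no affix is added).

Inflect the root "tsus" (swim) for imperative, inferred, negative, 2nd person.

tsawetsusashib

Attach polarity negative we- → wetsus.
Attach mood imperative ts- → tswetsus.
Attach evidentiality inferred -sh → tswetsussh.
Attach person 2nd person -ib → tswetsusshib.
Apply epenthesis: tswetsusshib → tsawetsusashib.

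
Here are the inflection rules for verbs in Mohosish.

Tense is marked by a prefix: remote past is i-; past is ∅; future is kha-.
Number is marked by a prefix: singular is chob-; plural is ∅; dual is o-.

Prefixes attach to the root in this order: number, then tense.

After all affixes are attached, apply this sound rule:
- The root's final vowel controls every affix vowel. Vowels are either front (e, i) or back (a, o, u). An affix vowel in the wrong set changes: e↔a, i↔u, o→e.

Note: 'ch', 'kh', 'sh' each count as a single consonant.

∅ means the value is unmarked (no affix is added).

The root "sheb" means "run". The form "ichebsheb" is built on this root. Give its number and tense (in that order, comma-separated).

singular, remote past

Segment: i-chob-sheb.
number: chob- → singular.
tense: i- → remote past.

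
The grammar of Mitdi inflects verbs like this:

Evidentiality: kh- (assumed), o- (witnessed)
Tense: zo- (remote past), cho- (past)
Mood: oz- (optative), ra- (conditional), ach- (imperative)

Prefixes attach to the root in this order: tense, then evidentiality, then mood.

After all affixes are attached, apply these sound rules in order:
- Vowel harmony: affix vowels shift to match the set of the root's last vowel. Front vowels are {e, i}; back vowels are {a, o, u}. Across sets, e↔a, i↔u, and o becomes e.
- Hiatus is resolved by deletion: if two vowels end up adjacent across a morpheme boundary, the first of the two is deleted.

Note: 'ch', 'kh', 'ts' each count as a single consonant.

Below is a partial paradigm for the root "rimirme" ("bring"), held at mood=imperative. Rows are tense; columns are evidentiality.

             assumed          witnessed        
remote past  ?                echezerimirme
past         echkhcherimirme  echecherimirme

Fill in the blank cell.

echkhzerimirme

Attach tense remote past zo- → zorimirme.
Attach evidentiality assumed kh- → khzorimirme.
Attach mood imperative ach- → achkhzorimirme.
Apply vowel harmony: achkhzorimirme → echkhzerimirme.
Vowel deletion: no change.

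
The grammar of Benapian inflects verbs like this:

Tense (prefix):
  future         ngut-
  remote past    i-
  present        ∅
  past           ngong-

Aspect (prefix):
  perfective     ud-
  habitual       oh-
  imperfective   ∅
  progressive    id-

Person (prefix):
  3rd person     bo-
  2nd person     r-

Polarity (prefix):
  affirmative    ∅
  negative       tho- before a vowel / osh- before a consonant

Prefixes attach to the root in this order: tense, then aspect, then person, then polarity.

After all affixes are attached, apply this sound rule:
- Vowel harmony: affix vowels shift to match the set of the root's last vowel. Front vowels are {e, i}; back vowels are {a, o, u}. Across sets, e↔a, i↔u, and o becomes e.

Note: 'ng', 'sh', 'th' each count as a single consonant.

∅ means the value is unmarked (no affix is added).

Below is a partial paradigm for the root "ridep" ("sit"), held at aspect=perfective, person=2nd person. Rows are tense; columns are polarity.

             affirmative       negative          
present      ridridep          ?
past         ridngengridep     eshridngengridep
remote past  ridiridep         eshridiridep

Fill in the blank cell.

eshridridep

tense = present: zero marking, form stays ridep.
Attach aspect perfective ud- → udridep.
Attach person 2nd person r- → rudridep.
Attach polarity negative osh- (before consonant 'r') → oshrudridep.
Apply vowel harmony: oshrudridep → eshridridep.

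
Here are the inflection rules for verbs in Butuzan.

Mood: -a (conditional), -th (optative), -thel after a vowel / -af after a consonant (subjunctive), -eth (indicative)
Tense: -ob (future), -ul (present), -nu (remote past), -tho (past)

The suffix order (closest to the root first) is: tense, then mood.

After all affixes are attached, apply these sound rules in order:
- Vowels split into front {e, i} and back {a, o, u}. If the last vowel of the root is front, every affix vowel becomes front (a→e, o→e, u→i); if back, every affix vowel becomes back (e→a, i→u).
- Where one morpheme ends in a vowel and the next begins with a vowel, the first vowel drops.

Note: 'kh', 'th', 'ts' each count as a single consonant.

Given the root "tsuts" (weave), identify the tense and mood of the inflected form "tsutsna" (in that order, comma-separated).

Segment: tsuts-nu-a.
tense: -nu → remote past.
mood: -a → conditional.

remote past, conditional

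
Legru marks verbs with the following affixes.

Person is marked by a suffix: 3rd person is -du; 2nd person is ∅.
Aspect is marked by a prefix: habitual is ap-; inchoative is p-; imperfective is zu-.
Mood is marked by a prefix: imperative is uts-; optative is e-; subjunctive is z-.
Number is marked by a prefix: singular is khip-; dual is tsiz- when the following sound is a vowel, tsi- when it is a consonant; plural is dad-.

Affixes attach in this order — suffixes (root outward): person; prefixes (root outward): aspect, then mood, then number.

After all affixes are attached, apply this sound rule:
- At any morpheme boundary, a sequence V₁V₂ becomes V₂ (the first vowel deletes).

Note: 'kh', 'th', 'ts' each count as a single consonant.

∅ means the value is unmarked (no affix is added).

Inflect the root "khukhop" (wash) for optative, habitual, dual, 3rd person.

Attach aspect habitual ap- → apkhukhop.
Attach person 3rd person -du → apkhukhopdu.
Attach mood optative e- → eapkhukhopdu.
Attach number dual tsiz- (before vowel 'e') → tsizeapkhukhopdu.
Apply vowel deletion: tsizeapkhukhopdu → tsizapkhukhopdu.

tsizapkhukhopdu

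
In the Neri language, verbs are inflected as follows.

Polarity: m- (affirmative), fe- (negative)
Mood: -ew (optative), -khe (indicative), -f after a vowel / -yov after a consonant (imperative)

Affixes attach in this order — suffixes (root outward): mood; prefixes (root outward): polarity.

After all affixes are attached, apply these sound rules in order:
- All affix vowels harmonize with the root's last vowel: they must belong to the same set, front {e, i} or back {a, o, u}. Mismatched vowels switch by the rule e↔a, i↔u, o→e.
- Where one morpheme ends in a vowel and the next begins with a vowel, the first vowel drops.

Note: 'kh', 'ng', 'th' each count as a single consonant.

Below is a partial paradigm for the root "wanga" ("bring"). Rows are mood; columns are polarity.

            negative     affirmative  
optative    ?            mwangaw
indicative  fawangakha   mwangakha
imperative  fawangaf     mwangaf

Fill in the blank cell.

Attach polarity negative fe- → fewanga.
Attach mood optative -ew → fewangaew.
Apply vowel harmony: fewangaew → fawangaaw.
Apply vowel deletion: fawangaaw → fawangaw.

fawangaw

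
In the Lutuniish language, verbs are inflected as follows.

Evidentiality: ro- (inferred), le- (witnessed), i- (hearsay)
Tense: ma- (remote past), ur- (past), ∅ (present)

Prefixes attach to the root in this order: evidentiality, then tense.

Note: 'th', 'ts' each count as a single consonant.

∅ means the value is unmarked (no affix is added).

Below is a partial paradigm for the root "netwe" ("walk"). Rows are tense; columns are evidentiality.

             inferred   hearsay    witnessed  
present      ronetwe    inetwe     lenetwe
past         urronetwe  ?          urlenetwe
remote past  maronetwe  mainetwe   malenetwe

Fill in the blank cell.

Attach evidentiality hearsay i- → inetwe.
Attach tense past ur- → urinetwe.

urinetwe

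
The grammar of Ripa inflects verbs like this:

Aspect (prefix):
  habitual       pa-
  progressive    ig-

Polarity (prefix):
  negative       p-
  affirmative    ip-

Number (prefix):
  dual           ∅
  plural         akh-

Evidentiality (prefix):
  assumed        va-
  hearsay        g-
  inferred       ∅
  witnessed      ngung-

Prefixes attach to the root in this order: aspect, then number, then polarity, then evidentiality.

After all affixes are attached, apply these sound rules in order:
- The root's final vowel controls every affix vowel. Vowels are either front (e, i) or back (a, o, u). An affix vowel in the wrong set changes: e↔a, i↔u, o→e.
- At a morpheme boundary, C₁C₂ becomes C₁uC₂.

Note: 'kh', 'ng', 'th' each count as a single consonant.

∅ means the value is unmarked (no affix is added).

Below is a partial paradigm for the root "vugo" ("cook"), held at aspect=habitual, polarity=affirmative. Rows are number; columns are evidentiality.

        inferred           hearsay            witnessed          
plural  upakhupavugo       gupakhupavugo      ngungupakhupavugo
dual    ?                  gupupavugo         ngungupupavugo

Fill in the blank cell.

upupavugo

Attach aspect habitual pa- → pavugo.
number = dual: zero marking, form stays pavugo.
Attach polarity affirmative ip- → ippavugo.
evidentiality = inferred: zero marking, form stays ippavugo.
Apply vowel harmony: ippavugo → uppavugo.
Apply epenthesis: uppavugo → upupavugo.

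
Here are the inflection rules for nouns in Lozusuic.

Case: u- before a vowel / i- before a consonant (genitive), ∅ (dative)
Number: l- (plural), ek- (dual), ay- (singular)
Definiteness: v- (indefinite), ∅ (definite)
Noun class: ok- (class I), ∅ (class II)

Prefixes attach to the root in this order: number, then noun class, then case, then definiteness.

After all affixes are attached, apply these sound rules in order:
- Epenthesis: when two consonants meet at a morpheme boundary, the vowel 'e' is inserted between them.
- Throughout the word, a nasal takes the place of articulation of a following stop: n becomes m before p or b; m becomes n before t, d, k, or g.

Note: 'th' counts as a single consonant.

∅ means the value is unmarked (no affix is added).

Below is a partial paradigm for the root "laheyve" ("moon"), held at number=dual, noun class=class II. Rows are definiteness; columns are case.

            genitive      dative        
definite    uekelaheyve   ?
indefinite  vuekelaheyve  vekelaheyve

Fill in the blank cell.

Attach number dual ek- → eklaheyve.
noun class = class II: zero marking, form stays eklaheyve.
case = dative: zero marking, form stays eklaheyve.
definiteness = definite: zero marking, form stays eklaheyve.
Apply epenthesis: eklaheyve → ekelaheyve.
Nasal assimilation: no change.

ekelaheyve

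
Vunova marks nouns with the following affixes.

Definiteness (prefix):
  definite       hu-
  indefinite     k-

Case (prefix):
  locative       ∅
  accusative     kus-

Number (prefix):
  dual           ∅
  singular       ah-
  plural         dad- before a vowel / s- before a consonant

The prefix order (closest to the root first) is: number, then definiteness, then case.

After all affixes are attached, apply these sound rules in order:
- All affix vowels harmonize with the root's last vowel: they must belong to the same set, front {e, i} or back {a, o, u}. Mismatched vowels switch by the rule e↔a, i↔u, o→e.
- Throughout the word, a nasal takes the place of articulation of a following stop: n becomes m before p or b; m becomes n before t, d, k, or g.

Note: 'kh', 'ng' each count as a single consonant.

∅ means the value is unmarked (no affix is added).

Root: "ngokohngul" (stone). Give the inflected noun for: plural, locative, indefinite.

ksngokohngul

Attach number plural s- (before consonant 'ng') → sngokohngul.
Attach definiteness indefinite k- → ksngokohngul.
case = locative: zero marking, form stays ksngokohngul.
Vowel harmony: no change.
Nasal assimilation: no change.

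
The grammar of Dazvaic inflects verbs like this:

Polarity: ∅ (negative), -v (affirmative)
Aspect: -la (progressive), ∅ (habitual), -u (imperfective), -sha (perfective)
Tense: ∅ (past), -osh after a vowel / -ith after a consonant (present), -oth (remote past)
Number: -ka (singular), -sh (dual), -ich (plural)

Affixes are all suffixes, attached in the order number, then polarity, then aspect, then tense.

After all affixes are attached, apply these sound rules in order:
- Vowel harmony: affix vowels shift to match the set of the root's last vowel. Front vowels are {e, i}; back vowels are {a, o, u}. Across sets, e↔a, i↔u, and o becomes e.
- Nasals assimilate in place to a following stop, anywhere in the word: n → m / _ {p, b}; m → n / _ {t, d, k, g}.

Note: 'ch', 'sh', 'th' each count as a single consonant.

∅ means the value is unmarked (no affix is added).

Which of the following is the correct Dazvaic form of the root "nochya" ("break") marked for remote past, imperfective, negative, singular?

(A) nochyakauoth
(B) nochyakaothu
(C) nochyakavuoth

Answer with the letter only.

Attach number singular -ka → nochyaka.
polarity = negative: zero marking, form stays nochyaka.
Attach aspect imperfective -u → nochyakau.
Attach tense remote past -oth → nochyakauoth.
Vowel harmony: no change.
Nasal assimilation: no change.
So the correct form is nochyakauoth, option (A).
(C) nochyakavuoth is wrong: it uses affirmative instead of negative for polarity.
(B) nochyakaothu is wrong: it has the affixes in the wrong order.

A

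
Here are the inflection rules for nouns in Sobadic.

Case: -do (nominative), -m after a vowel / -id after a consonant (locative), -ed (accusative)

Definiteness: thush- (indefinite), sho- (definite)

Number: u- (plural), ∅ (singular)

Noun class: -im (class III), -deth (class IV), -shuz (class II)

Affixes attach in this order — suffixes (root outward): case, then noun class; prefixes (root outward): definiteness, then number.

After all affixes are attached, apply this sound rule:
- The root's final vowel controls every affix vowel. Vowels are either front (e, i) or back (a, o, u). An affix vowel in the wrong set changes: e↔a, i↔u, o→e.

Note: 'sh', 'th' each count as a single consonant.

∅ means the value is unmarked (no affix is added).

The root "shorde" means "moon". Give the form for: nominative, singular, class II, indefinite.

Attach case nominative -do → shordedo.
Attach noun class class II -shuz → shordedoshuz.
Attach definiteness indefinite thush- → thushshordedoshuz.
number = singular: zero marking, form stays thushshordedoshuz.
Apply vowel harmony: thushshordedoshuz → thishshordedeshiz.

thishshordedeshiz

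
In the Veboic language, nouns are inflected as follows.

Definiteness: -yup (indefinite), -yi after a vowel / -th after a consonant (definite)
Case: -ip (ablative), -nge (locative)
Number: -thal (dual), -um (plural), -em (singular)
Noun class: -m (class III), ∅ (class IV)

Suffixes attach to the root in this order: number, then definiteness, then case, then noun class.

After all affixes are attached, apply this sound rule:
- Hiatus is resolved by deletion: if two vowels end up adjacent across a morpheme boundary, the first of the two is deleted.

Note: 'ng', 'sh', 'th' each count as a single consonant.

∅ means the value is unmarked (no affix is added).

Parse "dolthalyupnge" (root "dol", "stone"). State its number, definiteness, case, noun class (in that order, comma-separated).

Segment: dol-thal-yup-nge.
number: -thal → dual.
definiteness: -yup → indefinite.
case: -nge → locative.
noun class: ∅ → class IV.

dual, indefinite, locative, class IV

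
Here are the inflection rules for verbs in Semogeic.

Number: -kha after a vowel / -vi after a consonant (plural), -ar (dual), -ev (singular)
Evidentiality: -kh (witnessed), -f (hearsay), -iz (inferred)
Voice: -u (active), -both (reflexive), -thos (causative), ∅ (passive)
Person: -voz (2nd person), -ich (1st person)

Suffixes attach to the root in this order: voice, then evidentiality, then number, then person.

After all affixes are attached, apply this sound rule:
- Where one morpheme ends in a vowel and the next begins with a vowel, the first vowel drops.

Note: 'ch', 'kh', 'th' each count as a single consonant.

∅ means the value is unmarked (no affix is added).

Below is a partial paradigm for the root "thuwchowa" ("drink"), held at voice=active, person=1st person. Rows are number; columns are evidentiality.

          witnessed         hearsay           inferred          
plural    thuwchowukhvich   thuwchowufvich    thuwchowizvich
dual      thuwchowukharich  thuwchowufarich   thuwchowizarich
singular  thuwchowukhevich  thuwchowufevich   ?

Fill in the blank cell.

thuwchowizevich

Attach voice active -u → thuwchowau.
Attach evidentiality inferred -iz → thuwchowauiz.
Attach number singular -ev → thuwchowauizev.
Attach person 1st person -ich → thuwchowauizevich.
Apply vowel deletion: thuwchowauizevich → thuwchowizevich.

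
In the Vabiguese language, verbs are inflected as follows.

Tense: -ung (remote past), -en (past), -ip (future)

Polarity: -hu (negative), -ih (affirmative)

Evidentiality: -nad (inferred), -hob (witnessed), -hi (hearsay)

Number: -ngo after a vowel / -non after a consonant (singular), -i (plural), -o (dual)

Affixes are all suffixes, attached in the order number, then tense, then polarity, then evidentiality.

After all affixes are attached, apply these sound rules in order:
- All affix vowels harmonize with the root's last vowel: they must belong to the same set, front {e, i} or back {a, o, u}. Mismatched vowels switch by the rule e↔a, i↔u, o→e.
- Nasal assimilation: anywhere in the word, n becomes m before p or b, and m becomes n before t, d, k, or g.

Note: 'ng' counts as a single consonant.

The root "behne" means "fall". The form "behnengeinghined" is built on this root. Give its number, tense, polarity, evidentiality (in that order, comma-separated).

Segment: behne-ngo-ung-hu-nad.
number: -ngo/non → singular.
tense: -ung → remote past.
polarity: -hu → negative.
evidentiality: -nad → inferred.

singular, remote past, negative, inferred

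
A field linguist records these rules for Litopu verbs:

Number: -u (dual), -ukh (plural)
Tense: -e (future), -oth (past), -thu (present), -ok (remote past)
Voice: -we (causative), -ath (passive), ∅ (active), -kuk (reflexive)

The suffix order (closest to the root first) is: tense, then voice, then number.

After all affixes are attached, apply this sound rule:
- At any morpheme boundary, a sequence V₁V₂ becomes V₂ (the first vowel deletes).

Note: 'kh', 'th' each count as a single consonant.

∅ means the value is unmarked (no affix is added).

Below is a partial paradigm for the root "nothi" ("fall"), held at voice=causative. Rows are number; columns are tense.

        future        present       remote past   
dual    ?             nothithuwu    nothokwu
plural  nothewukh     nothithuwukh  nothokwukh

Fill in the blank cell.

nothewu

Attach tense future -e → nothie.
Attach voice causative -we → nothiewe.
Attach number dual -u → nothieweu.
Apply vowel deletion: nothieweu → nothewu.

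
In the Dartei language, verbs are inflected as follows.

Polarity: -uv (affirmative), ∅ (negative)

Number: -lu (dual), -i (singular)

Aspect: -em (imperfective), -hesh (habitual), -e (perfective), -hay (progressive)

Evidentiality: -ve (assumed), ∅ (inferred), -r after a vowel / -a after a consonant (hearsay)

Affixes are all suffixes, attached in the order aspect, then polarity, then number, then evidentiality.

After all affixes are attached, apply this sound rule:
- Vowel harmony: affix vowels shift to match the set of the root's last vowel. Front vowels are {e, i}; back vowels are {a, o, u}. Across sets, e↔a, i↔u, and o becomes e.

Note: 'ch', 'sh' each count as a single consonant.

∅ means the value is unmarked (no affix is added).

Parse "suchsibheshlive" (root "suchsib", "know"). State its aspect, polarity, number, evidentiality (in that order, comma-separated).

habitual, negative, dual, assumed

Segment: suchsib-hesh-lu-ve.
aspect: -hesh → habitual.
polarity: ∅ → negative.
number: -lu → dual.
evidentiality: -ve → assumed.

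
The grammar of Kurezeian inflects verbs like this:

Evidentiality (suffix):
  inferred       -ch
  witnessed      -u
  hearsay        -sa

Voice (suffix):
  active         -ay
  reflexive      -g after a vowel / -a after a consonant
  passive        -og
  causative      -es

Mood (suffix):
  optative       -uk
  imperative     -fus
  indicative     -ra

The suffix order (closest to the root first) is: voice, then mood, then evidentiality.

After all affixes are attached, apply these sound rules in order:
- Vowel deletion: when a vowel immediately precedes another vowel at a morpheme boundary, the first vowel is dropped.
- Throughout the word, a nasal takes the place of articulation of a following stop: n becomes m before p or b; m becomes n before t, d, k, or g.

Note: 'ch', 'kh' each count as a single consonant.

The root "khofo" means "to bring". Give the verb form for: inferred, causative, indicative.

Attach voice causative -es → khofoes.
Attach mood indicative -ra → khofoesra.
Attach evidentiality inferred -ch → khofoesrach.
Apply vowel deletion: khofoesrach → khofesrach.
Nasal assimilation: no change.

khofesrach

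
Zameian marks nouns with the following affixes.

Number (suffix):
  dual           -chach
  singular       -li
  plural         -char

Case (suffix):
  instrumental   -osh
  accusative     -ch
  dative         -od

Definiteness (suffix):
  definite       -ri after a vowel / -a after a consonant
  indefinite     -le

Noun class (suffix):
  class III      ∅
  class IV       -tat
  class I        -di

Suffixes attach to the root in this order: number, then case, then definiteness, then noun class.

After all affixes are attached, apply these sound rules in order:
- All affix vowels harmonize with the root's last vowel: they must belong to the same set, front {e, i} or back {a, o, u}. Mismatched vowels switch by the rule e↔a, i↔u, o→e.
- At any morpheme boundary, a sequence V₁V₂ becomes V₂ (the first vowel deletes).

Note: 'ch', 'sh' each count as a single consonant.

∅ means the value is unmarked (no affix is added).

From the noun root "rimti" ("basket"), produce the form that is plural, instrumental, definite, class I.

Attach number plural -char → rimtichar.
Attach case instrumental -osh → rimticharosh.
Attach definiteness definite -a (after consonant 'sh') → rimticharosha.
Attach noun class class I -di → rimticharoshadi.
Apply vowel harmony: rimticharoshadi → rimtichereshedi.
Vowel deletion: no change.

rimtichereshedi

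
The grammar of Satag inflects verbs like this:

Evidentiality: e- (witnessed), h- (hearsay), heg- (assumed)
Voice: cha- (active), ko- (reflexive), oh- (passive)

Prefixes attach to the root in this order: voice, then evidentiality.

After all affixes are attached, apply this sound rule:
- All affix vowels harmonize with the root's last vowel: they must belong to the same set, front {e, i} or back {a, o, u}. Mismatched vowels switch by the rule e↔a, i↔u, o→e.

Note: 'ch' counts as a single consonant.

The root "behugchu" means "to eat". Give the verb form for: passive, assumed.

Attach voice passive oh- → ohbehugchu.
Attach evidentiality assumed heg- → hegohbehugchu.
Apply vowel harmony: hegohbehugchu → hagohbehugchu.

hagohbehugchu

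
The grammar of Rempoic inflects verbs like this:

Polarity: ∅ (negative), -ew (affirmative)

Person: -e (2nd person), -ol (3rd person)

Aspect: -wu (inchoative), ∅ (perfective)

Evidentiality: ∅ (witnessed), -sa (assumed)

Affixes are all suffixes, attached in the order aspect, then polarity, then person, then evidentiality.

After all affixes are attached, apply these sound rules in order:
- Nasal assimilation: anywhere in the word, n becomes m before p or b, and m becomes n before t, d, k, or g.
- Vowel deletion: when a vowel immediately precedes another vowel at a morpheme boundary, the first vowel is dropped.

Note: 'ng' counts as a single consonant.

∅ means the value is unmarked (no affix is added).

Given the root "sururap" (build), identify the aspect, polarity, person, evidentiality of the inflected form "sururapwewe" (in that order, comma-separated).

Segment: sururap-wu-ew-e.
aspect: -wu → inchoative.
polarity: -ew → affirmative.
person: -e → 2nd person.
evidentiality: ∅ → witnessed.

inchoative, affirmative, 2nd person, witnessed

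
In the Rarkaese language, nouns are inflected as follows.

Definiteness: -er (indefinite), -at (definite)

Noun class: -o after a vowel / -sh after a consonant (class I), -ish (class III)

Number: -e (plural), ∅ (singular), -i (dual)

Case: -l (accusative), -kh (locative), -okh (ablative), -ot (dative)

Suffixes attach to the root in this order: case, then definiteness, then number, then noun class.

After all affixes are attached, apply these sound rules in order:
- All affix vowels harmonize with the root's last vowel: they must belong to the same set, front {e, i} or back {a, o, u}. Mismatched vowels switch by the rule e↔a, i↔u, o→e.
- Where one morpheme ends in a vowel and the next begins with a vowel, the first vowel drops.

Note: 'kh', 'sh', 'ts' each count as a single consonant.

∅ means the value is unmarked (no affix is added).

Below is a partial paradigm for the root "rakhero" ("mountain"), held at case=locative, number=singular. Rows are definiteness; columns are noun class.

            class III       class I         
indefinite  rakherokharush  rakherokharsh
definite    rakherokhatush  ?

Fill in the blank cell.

Attach case locative -kh → rakherokh.
Attach definiteness definite -at → rakherokhat.
number = singular: zero marking, form stays rakherokhat.
Attach noun class class I -sh (after consonant 't') → rakherokhatsh.
Vowel harmony: no change.
Vowel deletion: no change.

rakherokhatsh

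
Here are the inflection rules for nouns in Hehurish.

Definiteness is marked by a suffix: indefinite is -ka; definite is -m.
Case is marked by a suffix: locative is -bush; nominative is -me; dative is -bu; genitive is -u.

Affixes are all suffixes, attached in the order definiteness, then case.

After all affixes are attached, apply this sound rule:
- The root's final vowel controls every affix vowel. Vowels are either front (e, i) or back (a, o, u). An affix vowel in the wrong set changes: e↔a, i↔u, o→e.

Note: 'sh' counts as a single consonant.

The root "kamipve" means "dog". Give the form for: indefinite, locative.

Attach definiteness indefinite -ka → kamipveka.
Attach case locative -bush → kamipvekabush.
Apply vowel harmony: kamipvekabush → kamipvekebish.

kamipvekebish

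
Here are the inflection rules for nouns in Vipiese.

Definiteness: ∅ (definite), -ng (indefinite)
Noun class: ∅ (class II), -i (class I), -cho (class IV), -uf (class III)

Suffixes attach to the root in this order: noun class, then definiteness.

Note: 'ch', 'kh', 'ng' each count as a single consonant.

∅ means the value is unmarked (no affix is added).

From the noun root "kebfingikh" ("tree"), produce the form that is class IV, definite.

Attach noun class class IV -cho → kebfingikhcho.
definiteness = definite: zero marking, form stays kebfingikhcho.

kebfingikhcho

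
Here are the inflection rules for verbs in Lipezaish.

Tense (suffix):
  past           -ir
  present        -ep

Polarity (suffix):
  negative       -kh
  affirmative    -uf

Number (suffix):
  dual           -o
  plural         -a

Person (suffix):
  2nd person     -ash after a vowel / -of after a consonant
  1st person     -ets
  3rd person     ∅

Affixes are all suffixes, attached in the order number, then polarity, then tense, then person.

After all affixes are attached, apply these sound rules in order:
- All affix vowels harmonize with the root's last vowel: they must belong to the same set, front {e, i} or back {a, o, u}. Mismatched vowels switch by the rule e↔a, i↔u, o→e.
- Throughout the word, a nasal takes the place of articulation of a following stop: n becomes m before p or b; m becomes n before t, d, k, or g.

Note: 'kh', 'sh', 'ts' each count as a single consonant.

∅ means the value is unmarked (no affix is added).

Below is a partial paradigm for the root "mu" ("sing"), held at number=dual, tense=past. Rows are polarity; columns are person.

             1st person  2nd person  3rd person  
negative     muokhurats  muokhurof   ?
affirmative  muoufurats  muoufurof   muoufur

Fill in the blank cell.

muokhur

Attach number dual -o → muo.
Attach polarity negative -kh → muokh.
Attach tense past -ir → muokhir.
person = 3rd person: zero marking, form stays muokhir.
Apply vowel harmony: muokhir → muokhur.
Nasal assimilation: no change.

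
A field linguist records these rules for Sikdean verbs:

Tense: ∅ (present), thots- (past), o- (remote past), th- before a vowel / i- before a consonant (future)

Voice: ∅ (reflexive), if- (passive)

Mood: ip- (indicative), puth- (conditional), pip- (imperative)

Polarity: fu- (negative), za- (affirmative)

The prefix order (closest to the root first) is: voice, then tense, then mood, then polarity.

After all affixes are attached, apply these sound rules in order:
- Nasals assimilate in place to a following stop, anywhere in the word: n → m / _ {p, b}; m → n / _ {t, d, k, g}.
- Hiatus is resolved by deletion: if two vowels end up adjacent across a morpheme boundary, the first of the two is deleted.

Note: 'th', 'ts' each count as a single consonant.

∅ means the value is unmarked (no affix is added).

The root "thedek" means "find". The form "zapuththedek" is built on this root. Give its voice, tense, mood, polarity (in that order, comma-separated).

reflexive, present, conditional, affirmative

Segment: za-puth-thedek.
voice: ∅ → reflexive.
tense: ∅ → present.
mood: puth- → conditional.
polarity: za- → affirmative.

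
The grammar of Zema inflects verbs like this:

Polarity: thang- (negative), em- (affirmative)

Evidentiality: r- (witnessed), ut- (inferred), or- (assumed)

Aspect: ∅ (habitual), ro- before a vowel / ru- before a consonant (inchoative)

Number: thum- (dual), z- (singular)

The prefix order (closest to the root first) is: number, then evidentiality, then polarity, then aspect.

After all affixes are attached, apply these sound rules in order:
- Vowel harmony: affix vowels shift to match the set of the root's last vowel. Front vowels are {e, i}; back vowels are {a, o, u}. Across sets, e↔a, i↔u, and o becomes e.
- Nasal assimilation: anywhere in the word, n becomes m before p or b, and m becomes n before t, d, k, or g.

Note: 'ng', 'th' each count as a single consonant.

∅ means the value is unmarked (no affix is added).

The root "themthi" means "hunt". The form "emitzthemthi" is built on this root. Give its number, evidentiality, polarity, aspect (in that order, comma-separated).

Segment: em-ut-z-themthi.
number: z- → singular.
evidentiality: ut- → inferred.
polarity: em- → affirmative.
aspect: ∅ → habitual.

singular, inferred, affirmative, habitual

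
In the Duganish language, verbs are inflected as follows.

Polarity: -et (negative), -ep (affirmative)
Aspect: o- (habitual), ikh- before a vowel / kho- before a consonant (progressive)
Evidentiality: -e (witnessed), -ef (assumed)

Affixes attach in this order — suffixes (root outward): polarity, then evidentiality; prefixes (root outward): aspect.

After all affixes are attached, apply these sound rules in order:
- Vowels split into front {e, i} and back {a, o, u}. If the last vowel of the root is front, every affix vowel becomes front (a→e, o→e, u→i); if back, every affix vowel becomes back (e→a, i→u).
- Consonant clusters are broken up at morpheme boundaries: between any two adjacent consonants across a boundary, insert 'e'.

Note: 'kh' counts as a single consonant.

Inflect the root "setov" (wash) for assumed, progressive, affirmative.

Attach polarity affirmative -ep → setovep.
Attach evidentiality assumed -ef → setovepef.
Attach aspect progressive kho- (before consonant 's') → khosetovepef.
Apply vowel harmony: khosetovepef → khosetovapaf.
Epenthesis: no change.

khosetovapaf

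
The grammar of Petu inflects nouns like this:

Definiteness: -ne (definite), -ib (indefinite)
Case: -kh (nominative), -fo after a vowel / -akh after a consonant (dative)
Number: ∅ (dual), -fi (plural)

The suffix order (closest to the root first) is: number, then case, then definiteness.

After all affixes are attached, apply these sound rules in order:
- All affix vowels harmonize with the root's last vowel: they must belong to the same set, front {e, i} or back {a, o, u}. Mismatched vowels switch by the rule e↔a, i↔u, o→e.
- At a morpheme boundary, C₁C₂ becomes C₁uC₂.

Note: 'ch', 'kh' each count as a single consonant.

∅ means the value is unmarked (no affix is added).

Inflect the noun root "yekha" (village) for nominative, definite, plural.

Attach number plural -fi → yekhafi.
Attach case nominative -kh → yekhafikh.
Attach definiteness definite -ne → yekhafikhne.
Apply vowel harmony: yekhafikhne → yekhafukhna.
Apply epenthesis: yekhafukhna → yekhafukhuna.

yekhafukhuna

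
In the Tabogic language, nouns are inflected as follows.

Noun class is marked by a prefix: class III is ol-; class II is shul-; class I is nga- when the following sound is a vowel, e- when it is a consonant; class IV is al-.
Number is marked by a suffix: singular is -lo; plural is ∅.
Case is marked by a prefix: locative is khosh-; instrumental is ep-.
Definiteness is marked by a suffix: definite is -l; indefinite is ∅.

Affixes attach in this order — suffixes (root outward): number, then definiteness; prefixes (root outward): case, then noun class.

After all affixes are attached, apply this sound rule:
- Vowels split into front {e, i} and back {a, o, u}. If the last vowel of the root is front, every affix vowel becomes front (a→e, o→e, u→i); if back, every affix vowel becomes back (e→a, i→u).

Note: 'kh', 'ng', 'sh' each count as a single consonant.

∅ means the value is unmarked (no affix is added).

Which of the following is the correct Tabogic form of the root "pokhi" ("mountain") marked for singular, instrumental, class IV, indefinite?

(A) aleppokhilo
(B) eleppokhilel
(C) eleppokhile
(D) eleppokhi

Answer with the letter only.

C

Attach case instrumental ep- → eppokhi.
Attach number singular -lo → eppokhilo.
definiteness = indefinite: zero marking, form stays eppokhilo.
Attach noun class class IV al- → aleppokhilo.
Apply vowel harmony: aleppokhilo → eleppokhile.
So the correct form is eleppokhile, option (C).
(B) eleppokhilel is wrong: it uses definite instead of indefinite for definiteness.
(D) eleppokhi is wrong: it uses plural instead of singular for number.
(A) aleppokhilo is wrong: it fails to apply the sound rule(s).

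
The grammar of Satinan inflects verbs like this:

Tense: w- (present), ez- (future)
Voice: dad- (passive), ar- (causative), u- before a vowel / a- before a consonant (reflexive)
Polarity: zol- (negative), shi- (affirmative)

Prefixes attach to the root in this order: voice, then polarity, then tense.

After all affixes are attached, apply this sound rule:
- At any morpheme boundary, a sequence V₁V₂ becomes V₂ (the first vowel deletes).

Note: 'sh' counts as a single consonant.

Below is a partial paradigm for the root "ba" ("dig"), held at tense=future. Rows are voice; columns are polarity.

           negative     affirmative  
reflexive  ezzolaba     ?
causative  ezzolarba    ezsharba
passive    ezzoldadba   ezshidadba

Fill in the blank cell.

ezshaba

Attach voice reflexive a- (before consonant 'b') → aba.
Attach polarity affirmative shi- → shiaba.
Attach tense future ez- → ezshiaba.
Apply vowel deletion: ezshiaba → ezshaba.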